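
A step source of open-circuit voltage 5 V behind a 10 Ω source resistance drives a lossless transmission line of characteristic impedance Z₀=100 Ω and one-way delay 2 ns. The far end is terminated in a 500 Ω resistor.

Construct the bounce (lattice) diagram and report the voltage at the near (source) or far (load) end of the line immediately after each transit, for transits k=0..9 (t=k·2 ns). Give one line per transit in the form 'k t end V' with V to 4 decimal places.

0 0 source 4.5455
1 2 load 7.5758
2 4 source 5.0964
3 6 load 3.4435
4 8 source 4.7959
5 10 load 5.6975
6 12 source 4.9598
7 14 load 4.4680
8 16 source 4.8704
9 18 load 5.1386

Γ_L=0.666667, Γ_S=-0.818182; launch V₁=5·100/110=4.545455
k=0 src: V=4.5455
k=1 load: inc=4.545455, refl=4.545455·0.666667=3.0303; V=0.000000+4.545455+3.030303=7.5758
k=2 src: inc=3.030303, refl=3.030303·-0.818182=-2.4793; V=4.545455+3.030303+-2.479339=5.0964
k=3 load: inc=-2.479339, refl=-2.479339·0.666667=-1.6529; V=7.575758+-2.479339+-1.652893=3.4435
k=4 src: inc=-1.652893, refl=-1.652893·-0.818182=1.3524; V=5.096419+-1.652893+1.352367=4.7959
k=5 load: inc=1.352367, refl=1.352367·0.666667=0.9016; V=3.443526+1.352367+0.901578=5.6975
k=6 src: inc=0.901578, refl=0.901578·-0.818182=-0.7377; V=4.795893+0.901578+-0.737655=4.9598
k=7 load: inc=-0.737655, refl=-0.737655·0.666667=-0.4918; V=5.697471+-0.737655+-0.491770=4.4680
k=8 src: inc=-0.491770, refl=-0.491770·-0.818182=0.4024; V=4.959816+-0.491770+0.402357=4.8704
k=9 load: inc=0.402357, refl=0.402357·0.666667=0.2682; V=4.468046+0.402357+0.268238=5.1386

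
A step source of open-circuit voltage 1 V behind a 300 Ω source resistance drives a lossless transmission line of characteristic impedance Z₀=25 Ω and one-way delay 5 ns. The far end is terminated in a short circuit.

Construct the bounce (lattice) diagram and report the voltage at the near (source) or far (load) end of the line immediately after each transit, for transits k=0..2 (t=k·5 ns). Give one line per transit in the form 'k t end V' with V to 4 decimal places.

Γ_L=-1.000000, Γ_S=0.846154; launch V₁=1·25/325=0.076923
k=0 src: V=0.0769
k=1 load: inc=0.076923, refl=0.076923·-1.000000=-0.0769; V=0.000000+0.076923+-0.076923=0.0000
k=2 src: inc=-0.076923, refl=-0.076923·0.846154=-0.0651; V=0.076923+-0.076923+-0.065089=-0.0651

0 0 source 0.0769
1 5 load 0.0000
2 10 source -0.0651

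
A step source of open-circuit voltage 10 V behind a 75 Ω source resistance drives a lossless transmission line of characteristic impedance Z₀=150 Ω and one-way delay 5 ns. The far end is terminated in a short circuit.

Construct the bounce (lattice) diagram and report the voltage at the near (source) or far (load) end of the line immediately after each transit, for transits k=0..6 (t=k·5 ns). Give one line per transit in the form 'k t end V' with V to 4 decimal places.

0 0 source 6.6667
1 5 load 0.0000
2 10 source 2.2222
3 15 load 0.0000
4 20 source 0.7407
5 25 load 0.0000
6 30 source 0.2469

Γ_L=-1.000000, Γ_S=-0.333333; launch V₁=10·150/225=6.666667
k=0 src: V=6.6667
k=1 load: inc=6.666667, refl=6.666667·-1.000000=-6.6667; V=0.000000+6.666667+-6.666667=0.0000
k=2 src: inc=-6.666667, refl=-6.666667·-0.333333=2.2222; V=6.666667+-6.666667+2.222222=2.2222
k=3 load: inc=2.222222, refl=2.222222·-1.000000=-2.2222; V=0.000000+2.222222+-2.222222=0.0000
k=4 src: inc=-2.222222, refl=-2.222222·-0.333333=0.7407; V=2.222222+-2.222222+0.740741=0.7407
k=5 load: inc=0.740741, refl=0.740741·-1.000000=-0.7407; V=0.000000+0.740741+-0.740741=0.0000
k=6 src: inc=-0.740741, refl=-0.740741·-0.333333=0.2469; V=0.740741+-0.740741+0.246914=0.2469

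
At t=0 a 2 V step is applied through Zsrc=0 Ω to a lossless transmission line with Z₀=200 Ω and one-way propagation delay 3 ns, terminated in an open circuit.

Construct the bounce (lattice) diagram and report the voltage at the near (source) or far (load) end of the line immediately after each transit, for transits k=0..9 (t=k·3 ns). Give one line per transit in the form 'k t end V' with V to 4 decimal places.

0 0 source 2.0000
1 3 load 4.0000
2 6 source 2.0000
3 9 load 0.0000
4 12 source 2.0000
5 15 load 4.0000
6 18 source 2.0000
7 21 load 0.0000
8 24 source 2.0000
9 27 load 4.0000

Γ_L=1.000000, Γ_S=-1.000000; launch V₁=2·200/200=2.000000
k=0 src: V=2.0000
k=1 load: inc=2.000000, refl=2.000000·1.000000=2.0000; V=0.000000+2.000000+2.000000=4.0000
k=2 src: inc=2.000000, refl=2.000000·-1.000000=-2.0000; V=2.000000+2.000000+-2.000000=2.0000
k=3 load: inc=-2.000000, refl=-2.000000·1.000000=-2.0000; V=4.000000+-2.000000+-2.000000=0.0000
k=4 src: inc=-2.000000, refl=-2.000000·-1.000000=2.0000; V=2.000000+-2.000000+2.000000=2.0000
k=5 load: inc=2.000000, refl=2.000000·1.000000=2.0000; V=0.000000+2.000000+2.000000=4.0000
k=6 src: inc=2.000000, refl=2.000000·-1.000000=-2.0000; V=2.000000+2.000000+-2.000000=2.0000
k=7 load: inc=-2.000000, refl=-2.000000·1.000000=-2.0000; V=4.000000+-2.000000+-2.000000=0.0000
k=8 src: inc=-2.000000, refl=-2.000000·-1.000000=2.0000; V=2.000000+-2.000000+2.000000=2.0000
k=9 load: inc=2.000000, refl=2.000000·1.000000=2.0000; V=0.000000+2.000000+2.000000=4.0000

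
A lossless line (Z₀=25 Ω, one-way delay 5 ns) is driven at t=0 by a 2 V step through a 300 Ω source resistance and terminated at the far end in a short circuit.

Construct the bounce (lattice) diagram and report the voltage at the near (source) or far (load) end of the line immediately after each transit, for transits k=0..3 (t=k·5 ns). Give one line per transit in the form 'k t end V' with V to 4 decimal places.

0 0 source 0.1538
1 5 load 0.0000
2 10 source -0.1302
3 15 load 0.0000

Γ_L=-1.000000, Γ_S=0.846154; launch V₁=2·25/325=0.153846
k=0 src: V=0.1538
k=1 load: inc=0.153846, refl=0.153846·-1.000000=-0.1538; V=0.000000+0.153846+-0.153846=0.0000
k=2 src: inc=-0.153846, refl=-0.153846·0.846154=-0.1302; V=0.153846+-0.153846+-0.130178=-0.1302
k=3 load: inc=-0.130178, refl=-0.130178·-1.000000=0.1302; V=0.000000+-0.130178+0.130178=0.0000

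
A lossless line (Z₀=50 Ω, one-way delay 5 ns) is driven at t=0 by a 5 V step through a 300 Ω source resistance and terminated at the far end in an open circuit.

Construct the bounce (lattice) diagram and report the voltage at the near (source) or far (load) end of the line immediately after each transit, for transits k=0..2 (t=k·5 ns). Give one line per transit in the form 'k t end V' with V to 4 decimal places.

Γ_L=1.000000, Γ_S=0.714286; launch V₁=5·50/350=0.714286
k=0 src: V=0.7143
k=1 load: inc=0.714286, refl=0.714286·1.000000=0.7143; V=0.000000+0.714286+0.714286=1.4286
k=2 src: inc=0.714286, refl=0.714286·0.714286=0.5102; V=0.714286+0.714286+0.510204=1.9388

0 0 source 0.7143
1 5 load 1.4286
2 10 source 1.9388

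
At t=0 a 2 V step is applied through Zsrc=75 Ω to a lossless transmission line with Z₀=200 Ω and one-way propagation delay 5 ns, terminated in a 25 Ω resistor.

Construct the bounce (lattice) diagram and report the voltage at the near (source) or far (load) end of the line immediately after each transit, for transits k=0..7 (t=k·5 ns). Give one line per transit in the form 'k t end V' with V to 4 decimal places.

Γ_L=-0.777778, Γ_S=-0.454545; launch V₁=2·200/275=1.454545
k=0 src: V=1.4545
k=1 load: inc=1.454545, refl=1.454545·-0.777778=-1.1313; V=0.000000+1.454545+-1.131313=0.3232
k=2 src: inc=-1.131313, refl=-1.131313·-0.454545=0.5142; V=1.454545+-1.131313+0.514233=0.8375
k=3 load: inc=0.514233, refl=0.514233·-0.777778=-0.4000; V=0.323232+0.514233+-0.399959=0.4375
k=4 src: inc=-0.399959, refl=-0.399959·-0.454545=0.1818; V=0.837466+-0.399959+0.181800=0.6193
k=5 load: inc=0.181800, refl=0.181800·-0.777778=-0.1414; V=0.437506+0.181800+-0.141400=0.4779
k=6 src: inc=-0.141400, refl=-0.141400·-0.454545=0.0643; V=0.619306+-0.141400+0.064273=0.5422
k=7 load: inc=0.064273, refl=0.064273·-0.777778=-0.0500; V=0.477906+0.064273+-0.049990=0.4922

0 0 source 1.4545
1 5 load 0.3232
2 10 source 0.8375
3 15 load 0.4375
4 20 source 0.6193
5 25 load 0.4779
6 30 source 0.5422
7 35 load 0.4922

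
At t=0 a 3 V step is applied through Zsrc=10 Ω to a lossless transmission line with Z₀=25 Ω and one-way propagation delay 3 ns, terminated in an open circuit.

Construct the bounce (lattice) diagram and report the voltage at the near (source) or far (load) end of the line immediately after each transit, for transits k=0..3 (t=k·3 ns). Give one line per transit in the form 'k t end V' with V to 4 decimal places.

Γ_L=1.000000, Γ_S=-0.428571; launch V₁=3·25/35=2.142857
k=0 src: V=2.1429
k=1 load: inc=2.142857, refl=2.142857·1.000000=2.1429; V=0.000000+2.142857+2.142857=4.2857
k=2 src: inc=2.142857, refl=2.142857·-0.428571=-0.9184; V=2.142857+2.142857+-0.918367=3.3673
k=3 load: inc=-0.918367, refl=-0.918367·1.000000=-0.9184; V=4.285714+-0.918367+-0.918367=2.4490

0 0 source 2.1429
1 3 load 4.2857
2 6 source 3.3673
3 9 load 2.4490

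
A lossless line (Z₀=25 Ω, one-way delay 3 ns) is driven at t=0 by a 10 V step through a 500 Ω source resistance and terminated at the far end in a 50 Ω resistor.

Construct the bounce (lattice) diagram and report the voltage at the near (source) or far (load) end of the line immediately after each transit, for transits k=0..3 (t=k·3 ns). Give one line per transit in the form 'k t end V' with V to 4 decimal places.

0 0 source 0.4762
1 3 load 0.6349
2 6 source 0.7785
3 9 load 0.8264

Γ_L=0.333333, Γ_S=0.904762; launch V₁=10·25/525=0.476190
k=0 src: V=0.4762
k=1 load: inc=0.476190, refl=0.476190·0.333333=0.1587; V=0.000000+0.476190+0.158730=0.6349
k=2 src: inc=0.158730, refl=0.158730·0.904762=0.1436; V=0.476190+0.158730+0.143613=0.7785
k=3 load: inc=0.143613, refl=0.143613·0.333333=0.0479; V=0.634921+0.143613+0.047871=0.8264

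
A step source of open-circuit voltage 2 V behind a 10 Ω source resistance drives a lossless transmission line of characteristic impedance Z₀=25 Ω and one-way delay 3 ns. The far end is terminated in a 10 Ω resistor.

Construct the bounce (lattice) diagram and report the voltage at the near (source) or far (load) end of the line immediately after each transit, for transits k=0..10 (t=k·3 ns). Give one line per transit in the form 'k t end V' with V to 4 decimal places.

Γ_L=-0.428571, Γ_S=-0.428571; launch V₁=2·25/35=1.428571
k=0 src: V=1.4286
k=1 load: inc=1.428571, refl=1.428571·-0.428571=-0.6122; V=0.000000+1.428571+-0.612245=0.8163
k=2 src: inc=-0.612245, refl=-0.612245·-0.428571=0.2624; V=1.428571+-0.612245+0.262391=1.0787
k=3 load: inc=0.262391, refl=0.262391·-0.428571=-0.1125; V=0.816327+0.262391+-0.112453=0.9663
k=4 src: inc=-0.112453, refl=-0.112453·-0.428571=0.0482; V=1.078717+-0.112453+0.048194=1.0145
k=5 load: inc=0.048194, refl=0.048194·-0.428571=-0.0207; V=0.966264+0.048194+-0.020655=0.9938
k=6 src: inc=-0.020655, refl=-0.020655·-0.428571=0.0089; V=1.014458+-0.020655+0.008852=1.0027
k=7 load: inc=0.008852, refl=0.008852·-0.428571=-0.0038; V=0.993804+0.008852+-0.003794=0.9989
k=8 src: inc=-0.003794, refl=-0.003794·-0.428571=0.0016; V=1.002656+-0.003794+0.001626=1.0005
k=9 load: inc=0.001626, refl=0.001626·-0.428571=-0.0007; V=0.998862+0.001626+-0.000697=0.9998
k=10 src: inc=-0.000697, refl=-0.000697·-0.428571=0.0003; V=1.000488+-0.000697+0.000299=1.0001

0 0 source 1.4286
1 3 load 0.8163
2 6 source 1.0787
3 9 load 0.9663
4 12 source 1.0145
5 15 load 0.9938
6 18 source 1.0027
7 21 load 0.9989
8 24 source 1.0005
9 27 load 0.9998
10 30 source 1.0001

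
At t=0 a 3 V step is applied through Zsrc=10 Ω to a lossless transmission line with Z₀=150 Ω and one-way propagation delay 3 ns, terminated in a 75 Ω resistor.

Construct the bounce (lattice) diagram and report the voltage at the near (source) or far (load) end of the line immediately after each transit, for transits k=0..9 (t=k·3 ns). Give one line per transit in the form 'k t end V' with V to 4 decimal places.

Γ_L=-0.333333, Γ_S=-0.875000; launch V₁=3·150/160=2.812500
k=0 src: V=2.8125
k=1 load: inc=2.812500, refl=2.812500·-0.333333=-0.9375; V=0.000000+2.812500+-0.937500=1.8750
k=2 src: inc=-0.937500, refl=-0.937500·-0.875000=0.8203; V=2.812500+-0.937500+0.820312=2.6953
k=3 load: inc=0.820312, refl=0.820312·-0.333333=-0.2734; V=1.875000+0.820312+-0.273438=2.4219
k=4 src: inc=-0.273438, refl=-0.273438·-0.875000=0.2393; V=2.695312+-0.273438+0.239258=2.6611
k=5 load: inc=0.239258, refl=0.239258·-0.333333=-0.0798; V=2.421875+0.239258+-0.079753=2.5814
k=6 src: inc=-0.079753, refl=-0.079753·-0.875000=0.0698; V=2.661133+-0.079753+0.069784=2.6512
k=7 load: inc=0.069784, refl=0.069784·-0.333333=-0.0233; V=2.581380+0.069784+-0.023261=2.6279
k=8 src: inc=-0.023261, refl=-0.023261·-0.875000=0.0204; V=2.651164+-0.023261+0.020354=2.6483
k=9 load: inc=0.020354, refl=0.020354·-0.333333=-0.0068; V=2.627903+0.020354+-0.006785=2.6415

0 0 source 2.8125
1 3 load 1.8750
2 6 source 2.6953
3 9 load 2.4219
4 12 source 2.6611
5 15 load 2.5814
6 18 source 2.6512
7 21 load 2.6279
8 24 source 2.6483
9 27 load 2.6415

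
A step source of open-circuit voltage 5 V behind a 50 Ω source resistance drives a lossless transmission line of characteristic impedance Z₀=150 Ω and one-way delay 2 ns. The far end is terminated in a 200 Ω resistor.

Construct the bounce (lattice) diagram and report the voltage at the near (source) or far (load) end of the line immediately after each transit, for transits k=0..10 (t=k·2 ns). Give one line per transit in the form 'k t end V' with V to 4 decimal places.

0 0 source 3.7500
1 2 load 4.2857
2 4 source 4.0179
3 6 load 3.9796
4 8 source 3.9987
5 10 load 4.0015
6 12 source 4.0001
7 14 load 3.9999
8 16 source 4.0000
9 18 load 4.0000
10 20 source 4.0000

Γ_L=0.142857, Γ_S=-0.500000; launch V₁=5·150/200=3.750000
k=0 src: V=3.7500
k=1 load: inc=3.750000, refl=3.750000·0.142857=0.5357; V=0.000000+3.750000+0.535714=4.2857
k=2 src: inc=0.535714, refl=0.535714·-0.500000=-0.2679; V=3.750000+0.535714+-0.267857=4.0179
k=3 load: inc=-0.267857, refl=-0.267857·0.142857=-0.0383; V=4.285714+-0.267857+-0.038265=3.9796
k=4 src: inc=-0.038265, refl=-0.038265·-0.500000=0.0191; V=4.017857+-0.038265+0.019133=3.9987
k=5 load: inc=0.019133, refl=0.019133·0.142857=0.0027; V=3.979592+0.019133+0.002733=4.0015
k=6 src: inc=0.002733, refl=0.002733·-0.500000=-0.0014; V=3.998724+0.002733+-0.001367=4.0001
k=7 load: inc=-0.001367, refl=-0.001367·0.142857=-0.0002; V=4.001458+-0.001367+-0.000195=3.9999
k=8 src: inc=-0.000195, refl=-0.000195·-0.500000=0.0001; V=4.000091+-0.000195+0.000098=4.0000
k=9 load: inc=0.000098, refl=0.000098·0.142857=0.0000; V=3.999896+0.000098+0.000014=4.0000
k=10 src: inc=0.000014, refl=0.000014·-0.500000=-0.0000; V=3.999993+0.000014+-0.000007=4.0000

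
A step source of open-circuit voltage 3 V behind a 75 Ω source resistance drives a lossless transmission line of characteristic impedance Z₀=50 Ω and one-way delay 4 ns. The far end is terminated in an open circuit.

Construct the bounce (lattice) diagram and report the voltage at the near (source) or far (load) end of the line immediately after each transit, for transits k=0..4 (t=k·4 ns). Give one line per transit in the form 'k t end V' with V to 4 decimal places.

0 0 source 1.2000
1 4 load 2.4000
2 8 source 2.6400
3 12 load 2.8800
4 16 source 2.9280

Γ_L=1.000000, Γ_S=0.200000; launch V₁=3·50/125=1.200000
k=0 src: V=1.2000
k=1 load: inc=1.200000, refl=1.200000·1.000000=1.2000; V=0.000000+1.200000+1.200000=2.4000
k=2 src: inc=1.200000, refl=1.200000·0.200000=0.2400; V=1.200000+1.200000+0.240000=2.6400
k=3 load: inc=0.240000, refl=0.240000·1.000000=0.2400; V=2.400000+0.240000+0.240000=2.8800
k=4 src: inc=0.240000, refl=0.240000·0.200000=0.0480; V=2.640000+0.240000+0.048000=2.9280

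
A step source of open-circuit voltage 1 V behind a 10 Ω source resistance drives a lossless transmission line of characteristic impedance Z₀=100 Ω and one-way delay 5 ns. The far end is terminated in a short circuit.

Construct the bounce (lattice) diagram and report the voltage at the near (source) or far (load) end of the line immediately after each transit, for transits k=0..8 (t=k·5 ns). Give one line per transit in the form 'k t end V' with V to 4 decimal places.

0 0 source 0.9091
1 5 load 0.0000
2 10 source 0.7438
3 15 load 0.0000
4 20 source 0.6086
5 25 load 0.0000
6 30 source 0.4979
7 35 load 0.0000
8 40 source 0.4074

Γ_L=-1.000000, Γ_S=-0.818182; launch V₁=1·100/110=0.909091
k=0 src: V=0.9091
k=1 load: inc=0.909091, refl=0.909091·-1.000000=-0.9091; V=0.000000+0.909091+-0.909091=0.0000
k=2 src: inc=-0.909091, refl=-0.909091·-0.818182=0.7438; V=0.909091+-0.909091+0.743802=0.7438
k=3 load: inc=0.743802, refl=0.743802·-1.000000=-0.7438; V=0.000000+0.743802+-0.743802=0.0000
k=4 src: inc=-0.743802, refl=-0.743802·-0.818182=0.6086; V=0.743802+-0.743802+0.608565=0.6086
k=5 load: inc=0.608565, refl=0.608565·-1.000000=-0.6086; V=0.000000+0.608565+-0.608565=0.0000
k=6 src: inc=-0.608565, refl=-0.608565·-0.818182=0.4979; V=0.608565+-0.608565+0.497917=0.4979
k=7 load: inc=0.497917, refl=0.497917·-1.000000=-0.4979; V=0.000000+0.497917+-0.497917=0.0000
k=8 src: inc=-0.497917, refl=-0.497917·-0.818182=0.4074; V=0.497917+-0.497917+0.407386=0.4074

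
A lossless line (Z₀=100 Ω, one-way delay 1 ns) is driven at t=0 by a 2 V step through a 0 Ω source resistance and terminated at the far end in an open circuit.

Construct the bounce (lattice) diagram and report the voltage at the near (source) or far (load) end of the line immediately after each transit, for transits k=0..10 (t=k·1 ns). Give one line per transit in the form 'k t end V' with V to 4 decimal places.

Γ_L=1.000000, Γ_S=-1.000000; launch V₁=2·100/100=2.000000
k=0 src: V=2.0000
k=1 load: inc=2.000000, refl=2.000000·1.000000=2.0000; V=0.000000+2.000000+2.000000=4.0000
k=2 src: inc=2.000000, refl=2.000000·-1.000000=-2.0000; V=2.000000+2.000000+-2.000000=2.0000
k=3 load: inc=-2.000000, refl=-2.000000·1.000000=-2.0000; V=4.000000+-2.000000+-2.000000=0.0000
k=4 src: inc=-2.000000, refl=-2.000000·-1.000000=2.0000; V=2.000000+-2.000000+2.000000=2.0000
k=5 load: inc=2.000000, refl=2.000000·1.000000=2.0000; V=0.000000+2.000000+2.000000=4.0000
k=6 src: inc=2.000000, refl=2.000000·-1.000000=-2.0000; V=2.000000+2.000000+-2.000000=2.0000
k=7 load: inc=-2.000000, refl=-2.000000·1.000000=-2.0000; V=4.000000+-2.000000+-2.000000=0.0000
k=8 src: inc=-2.000000, refl=-2.000000·-1.000000=2.0000; V=2.000000+-2.000000+2.000000=2.0000
k=9 load: inc=2.000000, refl=2.000000·1.000000=2.0000; V=0.000000+2.000000+2.000000=4.0000
k=10 src: inc=2.000000, refl=2.000000·-1.000000=-2.0000; V=2.000000+2.000000+-2.000000=2.0000

0 0 source 2.0000
1 1 load 4.0000
2 2 source 2.0000
3 3 load 0.0000
4 4 source 2.0000
5 5 load 4.0000
6 6 source 2.0000
7 7 load 0.0000
8 8 source 2.0000
9 9 load 4.0000
10 10 source 2.0000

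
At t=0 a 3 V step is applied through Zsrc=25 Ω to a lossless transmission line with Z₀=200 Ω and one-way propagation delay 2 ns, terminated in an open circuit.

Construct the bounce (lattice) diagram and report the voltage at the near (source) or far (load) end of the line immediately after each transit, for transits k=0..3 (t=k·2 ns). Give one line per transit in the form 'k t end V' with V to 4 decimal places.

Γ_L=1.000000, Γ_S=-0.777778; launch V₁=3·200/225=2.666667
k=0 src: V=2.6667
k=1 load: inc=2.666667, refl=2.666667·1.000000=2.6667; V=0.000000+2.666667+2.666667=5.3333
k=2 src: inc=2.666667, refl=2.666667·-0.777778=-2.0741; V=2.666667+2.666667+-2.074074=3.2593
k=3 load: inc=-2.074074, refl=-2.074074·1.000000=-2.0741; V=5.333333+-2.074074+-2.074074=1.1852

0 0 source 2.6667
1 2 load 5.3333
2 4 source 3.2593
3 6 load 1.1852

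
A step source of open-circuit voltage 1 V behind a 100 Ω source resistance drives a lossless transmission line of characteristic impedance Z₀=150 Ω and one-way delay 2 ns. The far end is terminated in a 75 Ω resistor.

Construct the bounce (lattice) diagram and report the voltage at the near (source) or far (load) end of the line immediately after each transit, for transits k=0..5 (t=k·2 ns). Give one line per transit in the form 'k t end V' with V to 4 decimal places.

0 0 source 0.6000
1 2 load 0.4000
2 4 source 0.4400
3 6 load 0.4267
4 8 source 0.4293
5 10 load 0.4284

Γ_L=-0.333333, Γ_S=-0.200000; launch V₁=1·150/250=0.600000
k=0 src: V=0.6000
k=1 load: inc=0.600000, refl=0.600000·-0.333333=-0.2000; V=0.000000+0.600000+-0.200000=0.4000
k=2 src: inc=-0.200000, refl=-0.200000·-0.200000=0.0400; V=0.600000+-0.200000+0.040000=0.4400
k=3 load: inc=0.040000, refl=0.040000·-0.333333=-0.0133; V=0.400000+0.040000+-0.013333=0.4267
k=4 src: inc=-0.013333, refl=-0.013333·-0.200000=0.0027; V=0.440000+-0.013333+0.002667=0.4293
k=5 load: inc=0.002667, refl=0.002667·-0.333333=-0.0009; V=0.426667+0.002667+-0.000889=0.4284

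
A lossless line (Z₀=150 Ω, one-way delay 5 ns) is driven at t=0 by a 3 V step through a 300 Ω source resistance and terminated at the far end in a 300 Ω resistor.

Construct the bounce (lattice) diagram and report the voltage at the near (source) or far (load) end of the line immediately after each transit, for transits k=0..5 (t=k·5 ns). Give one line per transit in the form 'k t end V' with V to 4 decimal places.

0 0 source 1.0000
1 5 load 1.3333
2 10 source 1.4444
3 15 load 1.4815
4 20 source 1.4938
5 25 load 1.4979

Γ_L=0.333333, Γ_S=0.333333; launch V₁=3·150/450=1.000000
k=0 src: V=1.0000
k=1 load: inc=1.000000, refl=1.000000·0.333333=0.3333; V=0.000000+1.000000+0.333333=1.3333
k=2 src: inc=0.333333, refl=0.333333·0.333333=0.1111; V=1.000000+0.333333+0.111111=1.4444
k=3 load: inc=0.111111, refl=0.111111·0.333333=0.0370; V=1.333333+0.111111+0.037037=1.4815
k=4 src: inc=0.037037, refl=0.037037·0.333333=0.0123; V=1.444444+0.037037+0.012346=1.4938
k=5 load: inc=0.012346, refl=0.012346·0.333333=0.0041; V=1.481481+0.012346+0.004115=1.4979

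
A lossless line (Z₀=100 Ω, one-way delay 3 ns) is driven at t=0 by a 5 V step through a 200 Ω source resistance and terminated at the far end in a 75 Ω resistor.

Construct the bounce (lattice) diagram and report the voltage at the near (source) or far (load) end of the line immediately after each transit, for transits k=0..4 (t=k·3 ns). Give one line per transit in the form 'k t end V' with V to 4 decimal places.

Γ_L=-0.142857, Γ_S=0.333333; launch V₁=5·100/300=1.666667
k=0 src: V=1.6667
k=1 load: inc=1.666667, refl=1.666667·-0.142857=-0.2381; V=0.000000+1.666667+-0.238095=1.4286
k=2 src: inc=-0.238095, refl=-0.238095·0.333333=-0.0794; V=1.666667+-0.238095+-0.079365=1.3492
k=3 load: inc=-0.079365, refl=-0.079365·-0.142857=0.0113; V=1.428571+-0.079365+0.011338=1.3605
k=4 src: inc=0.011338, refl=0.011338·0.333333=0.0038; V=1.349206+0.011338+0.003779=1.3643

0 0 source 1.6667
1 3 load 1.4286
2 6 source 1.3492
3 9 load 1.3605
4 12 source 1.3643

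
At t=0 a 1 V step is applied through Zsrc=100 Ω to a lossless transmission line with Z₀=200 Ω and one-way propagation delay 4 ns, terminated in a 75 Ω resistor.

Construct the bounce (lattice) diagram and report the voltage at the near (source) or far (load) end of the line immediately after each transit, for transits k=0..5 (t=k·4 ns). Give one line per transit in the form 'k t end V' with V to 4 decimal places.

0 0 source 0.6667
1 4 load 0.3636
2 8 source 0.4646
3 12 load 0.4187
4 16 source 0.4340
5 20 load 0.4271

Γ_L=-0.454545, Γ_S=-0.333333; launch V₁=1·200/300=0.666667
k=0 src: V=0.6667
k=1 load: inc=0.666667, refl=0.666667·-0.454545=-0.3030; V=0.000000+0.666667+-0.303030=0.3636
k=2 src: inc=-0.303030, refl=-0.303030·-0.333333=0.1010; V=0.666667+-0.303030+0.101010=0.4646
k=3 load: inc=0.101010, refl=0.101010·-0.454545=-0.0459; V=0.363636+0.101010+-0.045914=0.4187
k=4 src: inc=-0.045914, refl=-0.045914·-0.333333=0.0153; V=0.464646+-0.045914+0.015305=0.4340
k=5 load: inc=0.015305, refl=0.015305·-0.454545=-0.0070; V=0.418733+0.015305+-0.006957=0.4271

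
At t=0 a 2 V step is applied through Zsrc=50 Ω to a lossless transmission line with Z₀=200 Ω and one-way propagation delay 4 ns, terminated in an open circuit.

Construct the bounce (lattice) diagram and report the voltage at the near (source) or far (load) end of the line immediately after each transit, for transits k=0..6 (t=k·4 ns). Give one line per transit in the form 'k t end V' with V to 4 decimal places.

0 0 source 1.6000
1 4 load 3.2000
2 8 source 2.2400
3 12 load 1.2800
4 16 source 1.8560
5 20 load 2.4320
6 24 source 2.0864

Γ_L=1.000000, Γ_S=-0.600000; launch V₁=2·200/250=1.600000
k=0 src: V=1.6000
k=1 load: inc=1.600000, refl=1.600000·1.000000=1.6000; V=0.000000+1.600000+1.600000=3.2000
k=2 src: inc=1.600000, refl=1.600000·-0.600000=-0.9600; V=1.600000+1.600000+-0.960000=2.2400
k=3 load: inc=-0.960000, refl=-0.960000·1.000000=-0.9600; V=3.200000+-0.960000+-0.960000=1.2800
k=4 src: inc=-0.960000, refl=-0.960000·-0.600000=0.5760; V=2.240000+-0.960000+0.576000=1.8560
k=5 load: inc=0.576000, refl=0.576000·1.000000=0.5760; V=1.280000+0.576000+0.576000=2.4320
k=6 src: inc=0.576000, refl=0.576000·-0.600000=-0.3456; V=1.856000+0.576000+-0.345600=2.0864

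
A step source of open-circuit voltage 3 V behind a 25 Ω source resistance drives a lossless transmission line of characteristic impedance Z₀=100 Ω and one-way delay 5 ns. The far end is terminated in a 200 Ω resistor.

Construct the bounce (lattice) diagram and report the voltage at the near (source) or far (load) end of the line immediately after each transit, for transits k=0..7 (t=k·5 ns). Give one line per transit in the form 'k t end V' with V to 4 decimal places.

0 0 source 2.4000
1 5 load 3.2000
2 10 source 2.7200
3 15 load 2.5600
4 20 source 2.6560
5 25 load 2.6880
6 30 source 2.6688
7 35 load 2.6624

Γ_L=0.333333, Γ_S=-0.600000; launch V₁=3·100/125=2.400000
k=0 src: V=2.4000
k=1 load: inc=2.400000, refl=2.400000·0.333333=0.8000; V=0.000000+2.400000+0.800000=3.2000
k=2 src: inc=0.800000, refl=0.800000·-0.600000=-0.4800; V=2.400000+0.800000+-0.480000=2.7200
k=3 load: inc=-0.480000, refl=-0.480000·0.333333=-0.1600; V=3.200000+-0.480000+-0.160000=2.5600
k=4 src: inc=-0.160000, refl=-0.160000·-0.600000=0.0960; V=2.720000+-0.160000+0.096000=2.6560
k=5 load: inc=0.096000, refl=0.096000·0.333333=0.0320; V=2.560000+0.096000+0.032000=2.6880
k=6 src: inc=0.032000, refl=0.032000·-0.600000=-0.0192; V=2.656000+0.032000+-0.019200=2.6688
k=7 load: inc=-0.019200, refl=-0.019200·0.333333=-0.0064; V=2.688000+-0.019200+-0.006400=2.6624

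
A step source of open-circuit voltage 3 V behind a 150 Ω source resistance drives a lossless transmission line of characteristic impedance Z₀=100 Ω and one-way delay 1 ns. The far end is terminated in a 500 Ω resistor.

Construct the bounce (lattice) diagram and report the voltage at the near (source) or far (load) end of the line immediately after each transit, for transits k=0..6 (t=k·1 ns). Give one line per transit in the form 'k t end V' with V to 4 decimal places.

Γ_L=0.666667, Γ_S=0.200000; launch V₁=3·100/250=1.200000
k=0 src: V=1.2000
k=1 load: inc=1.200000, refl=1.200000·0.666667=0.8000; V=0.000000+1.200000+0.800000=2.0000
k=2 src: inc=0.800000, refl=0.800000·0.200000=0.1600; V=1.200000+0.800000+0.160000=2.1600
k=3 load: inc=0.160000, refl=0.160000·0.666667=0.1067; V=2.000000+0.160000+0.106667=2.2667
k=4 src: inc=0.106667, refl=0.106667·0.200000=0.0213; V=2.160000+0.106667+0.021333=2.2880
k=5 load: inc=0.021333, refl=0.021333·0.666667=0.0142; V=2.266667+0.021333+0.014222=2.3022
k=6 src: inc=0.014222, refl=0.014222·0.200000=0.0028; V=2.288000+0.014222+0.002844=2.3051

0 0 source 1.2000
1 1 load 2.0000
2 2 source 2.1600
3 3 load 2.2667
4 4 source 2.2880
5 5 load 2.3022
6 6 source 2.3051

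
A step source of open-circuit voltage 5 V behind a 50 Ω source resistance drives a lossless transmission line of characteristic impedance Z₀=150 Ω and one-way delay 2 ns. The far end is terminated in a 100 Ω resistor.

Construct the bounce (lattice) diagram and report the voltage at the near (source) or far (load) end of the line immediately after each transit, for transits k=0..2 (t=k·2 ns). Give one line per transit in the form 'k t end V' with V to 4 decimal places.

Γ_L=-0.200000, Γ_S=-0.500000; launch V₁=5·150/200=3.750000
k=0 src: V=3.7500
k=1 load: inc=3.750000, refl=3.750000·-0.200000=-0.7500; V=0.000000+3.750000+-0.750000=3.0000
k=2 src: inc=-0.750000, refl=-0.750000·-0.500000=0.3750; V=3.750000+-0.750000+0.375000=3.3750

0 0 source 3.7500
1 2 load 3.0000
2 4 source 3.3750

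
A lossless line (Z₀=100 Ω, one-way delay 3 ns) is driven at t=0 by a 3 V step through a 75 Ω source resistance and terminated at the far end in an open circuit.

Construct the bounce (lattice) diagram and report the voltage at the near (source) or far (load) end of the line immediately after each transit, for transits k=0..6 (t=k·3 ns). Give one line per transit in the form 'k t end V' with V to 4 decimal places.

0 0 source 1.7143
1 3 load 3.4286
2 6 source 3.1837
3 9 load 2.9388
4 12 source 2.9738
5 15 load 3.0087
6 18 source 3.0037

Γ_L=1.000000, Γ_S=-0.142857; launch V₁=3·100/175=1.714286
k=0 src: V=1.7143
k=1 load: inc=1.714286, refl=1.714286·1.000000=1.7143; V=0.000000+1.714286+1.714286=3.4286
k=2 src: inc=1.714286, refl=1.714286·-0.142857=-0.2449; V=1.714286+1.714286+-0.244898=3.1837
k=3 load: inc=-0.244898, refl=-0.244898·1.000000=-0.2449; V=3.428571+-0.244898+-0.244898=2.9388
k=4 src: inc=-0.244898, refl=-0.244898·-0.142857=0.0350; V=3.183673+-0.244898+0.034985=2.9738
k=5 load: inc=0.034985, refl=0.034985·1.000000=0.0350; V=2.938776+0.034985+0.034985=3.0087
k=6 src: inc=0.034985, refl=0.034985·-0.142857=-0.0050; V=2.973761+0.034985+-0.004998=3.0037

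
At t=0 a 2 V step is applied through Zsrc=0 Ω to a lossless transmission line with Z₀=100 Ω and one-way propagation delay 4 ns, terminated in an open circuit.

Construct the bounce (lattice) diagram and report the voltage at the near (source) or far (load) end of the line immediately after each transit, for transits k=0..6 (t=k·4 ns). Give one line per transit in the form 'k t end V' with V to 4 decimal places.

Γ_L=1.000000, Γ_S=-1.000000; launch V₁=2·100/100=2.000000
k=0 src: V=2.0000
k=1 load: inc=2.000000, refl=2.000000·1.000000=2.0000; V=0.000000+2.000000+2.000000=4.0000
k=2 src: inc=2.000000, refl=2.000000·-1.000000=-2.0000; V=2.000000+2.000000+-2.000000=2.0000
k=3 load: inc=-2.000000, refl=-2.000000·1.000000=-2.0000; V=4.000000+-2.000000+-2.000000=0.0000
k=4 src: inc=-2.000000, refl=-2.000000·-1.000000=2.0000; V=2.000000+-2.000000+2.000000=2.0000
k=5 load: inc=2.000000, refl=2.000000·1.000000=2.0000; V=0.000000+2.000000+2.000000=4.0000
k=6 src: inc=2.000000, refl=2.000000·-1.000000=-2.0000; V=2.000000+2.000000+-2.000000=2.0000

0 0 source 2.0000
1 4 load 4.0000
2 8 source 2.0000
3 12 load 0.0000
4 16 source 2.0000
5 20 load 4.0000
6 24 source 2.0000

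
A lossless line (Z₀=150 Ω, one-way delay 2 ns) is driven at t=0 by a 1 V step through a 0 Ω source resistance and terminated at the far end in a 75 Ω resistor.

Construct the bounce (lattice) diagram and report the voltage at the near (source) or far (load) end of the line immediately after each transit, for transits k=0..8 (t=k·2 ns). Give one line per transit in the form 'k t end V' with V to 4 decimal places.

Γ_L=-0.333333, Γ_S=-1.000000; launch V₁=1·150/150=1.000000
k=0 src: V=1.0000
k=1 load: inc=1.000000, refl=1.000000·-0.333333=-0.3333; V=0.000000+1.000000+-0.333333=0.6667
k=2 src: inc=-0.333333, refl=-0.333333·-1.000000=0.3333; V=1.000000+-0.333333+0.333333=1.0000
k=3 load: inc=0.333333, refl=0.333333·-0.333333=-0.1111; V=0.666667+0.333333+-0.111111=0.8889
k=4 src: inc=-0.111111, refl=-0.111111·-1.000000=0.1111; V=1.000000+-0.111111+0.111111=1.0000
k=5 load: inc=0.111111, refl=0.111111·-0.333333=-0.0370; V=0.888889+0.111111+-0.037037=0.9630
k=6 src: inc=-0.037037, refl=-0.037037·-1.000000=0.0370; V=1.000000+-0.037037+0.037037=1.0000
k=7 load: inc=0.037037, refl=0.037037·-0.333333=-0.0123; V=0.962963+0.037037+-0.012346=0.9877
k=8 src: inc=-0.012346, refl=-0.012346·-1.000000=0.0123; V=1.000000+-0.012346+0.012346=1.0000

0 0 source 1.0000
1 2 load 0.6667
2 4 source 1.0000
3 6 load 0.8889
4 8 source 1.0000
5 10 load 0.9630
6 12 source 1.0000
7 14 load 0.9877
8 16 source 1.0000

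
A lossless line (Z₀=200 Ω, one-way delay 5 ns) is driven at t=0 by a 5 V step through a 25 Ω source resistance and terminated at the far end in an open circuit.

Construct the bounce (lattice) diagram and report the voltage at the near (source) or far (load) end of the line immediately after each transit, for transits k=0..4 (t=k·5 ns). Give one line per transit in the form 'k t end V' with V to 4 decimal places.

0 0 source 4.4444
1 5 load 8.8889
2 10 source 5.4321
3 15 load 1.9753
4 20 source 4.6639

Γ_L=1.000000, Γ_S=-0.777778; launch V₁=5·200/225=4.444444
k=0 src: V=4.4444
k=1 load: inc=4.444444, refl=4.444444·1.000000=4.4444; V=0.000000+4.444444+4.444444=8.8889
k=2 src: inc=4.444444, refl=4.444444·-0.777778=-3.4568; V=4.444444+4.444444+-3.456790=5.4321
k=3 load: inc=-3.456790, refl=-3.456790·1.000000=-3.4568; V=8.888889+-3.456790+-3.456790=1.9753
k=4 src: inc=-3.456790, refl=-3.456790·-0.777778=2.6886; V=5.432099+-3.456790+2.688615=4.6639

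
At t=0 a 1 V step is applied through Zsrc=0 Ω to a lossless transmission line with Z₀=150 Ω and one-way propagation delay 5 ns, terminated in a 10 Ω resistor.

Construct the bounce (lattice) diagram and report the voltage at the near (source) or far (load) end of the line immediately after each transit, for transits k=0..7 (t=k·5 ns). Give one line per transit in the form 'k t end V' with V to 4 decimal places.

0 0 source 1.0000
1 5 load 0.1250
2 10 source 1.0000
3 15 load 0.2344
4 20 source 1.0000
5 25 load 0.3301
6 30 source 1.0000
7 35 load 0.4138

Γ_L=-0.875000, Γ_S=-1.000000; launch V₁=1·150/150=1.000000
k=0 src: V=1.0000
k=1 load: inc=1.000000, refl=1.000000·-0.875000=-0.8750; V=0.000000+1.000000+-0.875000=0.1250
k=2 src: inc=-0.875000, refl=-0.875000·-1.000000=0.8750; V=1.000000+-0.875000+0.875000=1.0000
k=3 load: inc=0.875000, refl=0.875000·-0.875000=-0.7656; V=0.125000+0.875000+-0.765625=0.2344
k=4 src: inc=-0.765625, refl=-0.765625·-1.000000=0.7656; V=1.000000+-0.765625+0.765625=1.0000
k=5 load: inc=0.765625, refl=0.765625·-0.875000=-0.6699; V=0.234375+0.765625+-0.669922=0.3301
k=6 src: inc=-0.669922, refl=-0.669922·-1.000000=0.6699; V=1.000000+-0.669922+0.669922=1.0000
k=7 load: inc=0.669922, refl=0.669922·-0.875000=-0.5862; V=0.330078+0.669922+-0.586182=0.4138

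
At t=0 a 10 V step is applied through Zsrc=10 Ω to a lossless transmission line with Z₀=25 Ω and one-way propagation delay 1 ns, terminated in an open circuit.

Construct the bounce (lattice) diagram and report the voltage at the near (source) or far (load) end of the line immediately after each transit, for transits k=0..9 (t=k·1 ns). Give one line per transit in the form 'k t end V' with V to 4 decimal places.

0 0 source 7.1429
1 1 load 14.2857
2 2 source 11.2245
3 3 load 8.1633
4 4 source 9.4752
5 5 load 10.7872
6 6 source 10.2249
7 7 load 9.6626
8 8 source 9.9036
9 9 load 10.1446

Γ_L=1.000000, Γ_S=-0.428571; launch V₁=10·25/35=7.142857
k=0 src: V=7.1429
k=1 load: inc=7.142857, refl=7.142857·1.000000=7.1429; V=0.000000+7.142857+7.142857=14.2857
k=2 src: inc=7.142857, refl=7.142857·-0.428571=-3.0612; V=7.142857+7.142857+-3.061224=11.2245
k=3 load: inc=-3.061224, refl=-3.061224·1.000000=-3.0612; V=14.285714+-3.061224+-3.061224=8.1633
k=4 src: inc=-3.061224, refl=-3.061224·-0.428571=1.3120; V=11.224490+-3.061224+1.311953=9.4752
k=5 load: inc=1.311953, refl=1.311953·1.000000=1.3120; V=8.163265+1.311953+1.311953=10.7872
k=6 src: inc=1.311953, refl=1.311953·-0.428571=-0.5623; V=9.475219+1.311953+-0.562266=10.2249
k=7 load: inc=-0.562266, refl=-0.562266·1.000000=-0.5623; V=10.787172+-0.562266+-0.562266=9.6626
k=8 src: inc=-0.562266, refl=-0.562266·-0.428571=0.2410; V=10.224906+-0.562266+0.240971=9.9036
k=9 load: inc=0.240971, refl=0.240971·1.000000=0.2410; V=9.662641+0.240971+0.240971=10.1446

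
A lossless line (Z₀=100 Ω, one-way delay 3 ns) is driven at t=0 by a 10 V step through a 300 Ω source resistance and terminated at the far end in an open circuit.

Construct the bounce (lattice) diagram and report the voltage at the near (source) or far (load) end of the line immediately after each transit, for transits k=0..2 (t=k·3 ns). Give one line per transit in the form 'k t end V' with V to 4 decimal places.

0 0 source 2.5000
1 3 load 5.0000
2 6 source 6.2500

Γ_L=1.000000, Γ_S=0.500000; launch V₁=10·100/400=2.500000
k=0 src: V=2.5000
k=1 load: inc=2.500000, refl=2.500000·1.000000=2.5000; V=0.000000+2.500000+2.500000=5.0000
k=2 src: inc=2.500000, refl=2.500000·0.500000=1.2500; V=2.500000+2.500000+1.250000=6.2500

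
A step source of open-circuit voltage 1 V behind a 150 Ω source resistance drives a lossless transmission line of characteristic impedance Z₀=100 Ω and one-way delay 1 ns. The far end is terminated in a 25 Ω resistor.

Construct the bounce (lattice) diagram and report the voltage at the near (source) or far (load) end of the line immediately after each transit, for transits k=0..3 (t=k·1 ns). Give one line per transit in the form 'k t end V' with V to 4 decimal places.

Γ_L=-0.600000, Γ_S=0.200000; launch V₁=1·100/250=0.400000
k=0 src: V=0.4000
k=1 load: inc=0.400000, refl=0.400000·-0.600000=-0.2400; V=0.000000+0.400000+-0.240000=0.1600
k=2 src: inc=-0.240000, refl=-0.240000·0.200000=-0.0480; V=0.400000+-0.240000+-0.048000=0.1120
k=3 load: inc=-0.048000, refl=-0.048000·-0.600000=0.0288; V=0.160000+-0.048000+0.028800=0.1408

0 0 source 0.4000
1 1 load 0.1600
2 2 source 0.1120
3 3 load 0.1408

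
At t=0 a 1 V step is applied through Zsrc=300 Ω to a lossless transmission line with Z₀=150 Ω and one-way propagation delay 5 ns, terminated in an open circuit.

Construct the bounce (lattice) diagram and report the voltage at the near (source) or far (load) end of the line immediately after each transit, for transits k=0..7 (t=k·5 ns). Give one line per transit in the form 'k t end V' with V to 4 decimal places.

Γ_L=1.000000, Γ_S=0.333333; launch V₁=1·150/450=0.333333
k=0 src: V=0.3333
k=1 load: inc=0.333333, refl=0.333333·1.000000=0.3333; V=0.000000+0.333333+0.333333=0.6667
k=2 src: inc=0.333333, refl=0.333333·0.333333=0.1111; V=0.333333+0.333333+0.111111=0.7778
k=3 load: inc=0.111111, refl=0.111111·1.000000=0.1111; V=0.666667+0.111111+0.111111=0.8889
k=4 src: inc=0.111111, refl=0.111111·0.333333=0.0370; V=0.777778+0.111111+0.037037=0.9259
k=5 load: inc=0.037037, refl=0.037037·1.000000=0.0370; V=0.888889+0.037037+0.037037=0.9630
k=6 src: inc=0.037037, refl=0.037037·0.333333=0.0123; V=0.925926+0.037037+0.012346=0.9753
k=7 load: inc=0.012346, refl=0.012346·1.000000=0.0123; V=0.962963+0.012346+0.012346=0.9877

0 0 source 0.3333
1 5 load 0.6667
2 10 source 0.7778
3 15 load 0.8889
4 20 source 0.9259
5 25 load 0.9630
6 30 source 0.9753
7 35 load 0.9877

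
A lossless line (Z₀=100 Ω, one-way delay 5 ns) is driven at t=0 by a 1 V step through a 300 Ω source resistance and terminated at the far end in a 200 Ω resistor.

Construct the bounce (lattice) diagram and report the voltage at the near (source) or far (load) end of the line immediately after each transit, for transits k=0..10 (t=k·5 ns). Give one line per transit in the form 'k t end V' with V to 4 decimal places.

Γ_L=0.333333, Γ_S=0.500000; launch V₁=1·100/400=0.250000
k=0 src: V=0.2500
k=1 load: inc=0.250000, refl=0.250000·0.333333=0.0833; V=0.000000+0.250000+0.083333=0.3333
k=2 src: inc=0.083333, refl=0.083333·0.500000=0.0417; V=0.250000+0.083333+0.041667=0.3750
k=3 load: inc=0.041667, refl=0.041667·0.333333=0.0139; V=0.333333+0.041667+0.013889=0.3889
k=4 src: inc=0.013889, refl=0.013889·0.500000=0.0069; V=0.375000+0.013889+0.006944=0.3958
k=5 load: inc=0.006944, refl=0.006944·0.333333=0.0023; V=0.388889+0.006944+0.002315=0.3981
k=6 src: inc=0.002315, refl=0.002315·0.500000=0.0012; V=0.395833+0.002315+0.001157=0.3993
k=7 load: inc=0.001157, refl=0.001157·0.333333=0.0004; V=0.398148+0.001157+0.000386=0.3997
k=8 src: inc=0.000386, refl=0.000386·0.500000=0.0002; V=0.399306+0.000386+0.000193=0.3999
k=9 load: inc=0.000193, refl=0.000193·0.333333=0.0001; V=0.399691+0.000193+0.000064=0.3999
k=10 src: inc=0.000064, refl=0.000064·0.500000=0.0000; V=0.399884+0.000064+0.000032=0.4000

0 0 source 0.2500
1 5 load 0.3333
2 10 source 0.3750
3 15 load 0.3889
4 20 source 0.3958
5 25 load 0.3981
6 30 source 0.3993
7 35 load 0.3997
8 40 source 0.3999
9 45 load 0.3999
10 50 source 0.4000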